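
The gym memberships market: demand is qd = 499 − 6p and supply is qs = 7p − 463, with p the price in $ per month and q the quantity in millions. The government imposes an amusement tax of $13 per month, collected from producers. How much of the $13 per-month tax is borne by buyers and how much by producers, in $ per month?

Without the tax, 499 − 6p = 7p − 463 gives 13p = 962, so p* = $74 and q* = 55.
With the tax collected from producers, supply shifts: qs = 7(p − 13) − 463.
Solving gives q = 13 with buyers paying $81 and producers receiving $68 (the $13 wedge).
Burden on buyers: $7; on producers: $6. (They sum to $13.)

Buyers bear $7 per month; producers bear $6 per month.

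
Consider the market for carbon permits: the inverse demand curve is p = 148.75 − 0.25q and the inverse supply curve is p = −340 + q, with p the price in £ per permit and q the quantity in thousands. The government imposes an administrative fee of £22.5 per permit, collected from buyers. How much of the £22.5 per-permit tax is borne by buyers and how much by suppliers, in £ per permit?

Buyers bear £4.5 per permit; suppliers bear £18 per permit.

Rewrite in direct form: qd = 595 − 4p and qs = p + 340.
Without the tax, 595 − 4p = p + 340 gives 5p = 255, so p* = £51 and q* = 391.
With the tax collected from buyers, demand (in seller-price terms) shifts: qd = 595 − 4(p + 22.5).
Solving gives q = 373 with buyers paying £55.5 and suppliers receiving £33 (the £22.5 wedge).
Burden on buyers: £4.5; on suppliers: £18. (They sum to £22.5.)
The less price-elastic side of the market bears the larger share of a per-unit tax.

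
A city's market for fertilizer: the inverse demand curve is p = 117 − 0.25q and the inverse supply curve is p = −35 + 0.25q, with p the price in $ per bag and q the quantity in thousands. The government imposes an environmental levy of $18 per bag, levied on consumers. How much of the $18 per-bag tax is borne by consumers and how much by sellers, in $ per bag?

Consumers bear $9 per bag; sellers bear $9 per bag.

Rewrite in direct form: qd = 468 − 4p and qs = 4p + 140.
Without the tax, 468 − 4p = 4p + 140 gives 8p = 328, so p* = $41 and q* = 304.
With the tax collected from consumers, demand (in seller-price terms) shifts: qd = 468 − 4(p + 18).
New equilibrium: consumers pay $50, sellers receive $32, q = 268. (Wedge: pb − ps = 18.)
Burden on consumers: $9; on sellers: $9. (They sum to $18.)
The less price-elastic side of the market bears the larger share of a per-unit tax.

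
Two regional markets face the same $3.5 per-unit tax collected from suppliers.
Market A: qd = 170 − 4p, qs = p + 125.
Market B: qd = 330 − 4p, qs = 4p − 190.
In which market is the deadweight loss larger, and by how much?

Market A: pre-tax p* = $9, q* = 134; post-tax q = 131.2; deadweight loss = $4.9.
Market B: pre-tax p* = $65, q* = 70; post-tax q = 63; deadweight loss = $12.25.
Difference: $4.9 vs $12.25 → market B is larger by $7.35.

Market B, by $7.35.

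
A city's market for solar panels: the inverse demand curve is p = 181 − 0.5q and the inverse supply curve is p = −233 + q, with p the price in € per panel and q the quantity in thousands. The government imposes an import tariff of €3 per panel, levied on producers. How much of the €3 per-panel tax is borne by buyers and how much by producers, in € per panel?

Rewrite in direct form: qd = 362 − 2p and qs = p + 233.
Before the tax: set 362 − 2p = p + 233 → p* = €43, q* = 276.
With the tax collected from producers, supply shifts: qs = (p − 3) + 233.
Solving gives q = 274 with buyers paying €44 and producers receiving €41 (the €3 wedge).
Burden on buyers: €1; on producers: €2. (They sum to €3.)
The less price-elastic side of the market bears the larger share of a per-unit tax.

Buyers bear €1 per panel; producers bear €2 per panel.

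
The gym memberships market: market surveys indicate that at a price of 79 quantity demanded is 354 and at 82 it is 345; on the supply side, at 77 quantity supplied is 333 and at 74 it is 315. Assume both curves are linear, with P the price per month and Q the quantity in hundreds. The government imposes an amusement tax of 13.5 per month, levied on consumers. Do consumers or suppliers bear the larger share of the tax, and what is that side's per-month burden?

Demand slope: (345 − 354)/(82 − 79) = -3, so Qd = 591 − 3P.
Supply slope: (315 − 333)/(74 − 77) = 6, so Qs = 6P − 129.
Before the tax: set 591 − 3P = 6P − 129 → P* = 80, Q* = 351.
With the tax collected from consumers, demand (in seller-price terms) shifts: Qd = 591 − 3(P + 13.5).
Solving gives Q = 324 with consumers paying 89 and suppliers receiving 75.5 (the 13.5 wedge).
Per-month burden: consumers 9, suppliers 4.5.
Consumers take the larger share because demand is less price-elastic here (demand slope 3 vs supply slope 6).

Consumers bear the larger share: 9 per month.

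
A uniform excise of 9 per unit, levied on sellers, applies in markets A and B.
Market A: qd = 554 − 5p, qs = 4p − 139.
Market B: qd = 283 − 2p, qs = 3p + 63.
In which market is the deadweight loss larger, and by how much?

Market A: pre-tax p* = 77, q* = 169; post-tax q = 149; deadweight loss = 90.
Market B: pre-tax p* = 44, q* = 195; post-tax q = 184.2; deadweight loss = 48.6.
Difference: 90 vs 48.6 → market A is larger by 41.4.

Market A, by 41.4.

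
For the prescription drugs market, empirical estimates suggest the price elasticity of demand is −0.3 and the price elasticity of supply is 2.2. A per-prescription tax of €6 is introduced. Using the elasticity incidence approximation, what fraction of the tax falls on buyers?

Incidence ratio: buyers' share ≈ εs / (εs + |εd|) = 2.2 / (2.2 + 0.3) = 0.88.
Supply is the more elastic side, so buyers bear the larger share.

Buyers' share ≈ 0.88.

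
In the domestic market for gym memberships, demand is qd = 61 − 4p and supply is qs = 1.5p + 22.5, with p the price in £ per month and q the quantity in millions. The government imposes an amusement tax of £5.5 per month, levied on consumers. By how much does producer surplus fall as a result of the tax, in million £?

Producer surplus falls by £120 million.

Without the tax, 61 − 4p = 1.5p + 22.5 gives 5.5p = 38.5, so p* = £7 and q* = 33.
With the tax collected from consumers, demand (in seller-price terms) shifts: qd = 61 − 4(p + 5.5).
Solving gives q = 27 with consumers paying £8.5 and sellers receiving £3 (the £5.5 wedge).
ΔPS is the trapezoid between Q = 27 and Q = 33 of height £4: ½ · (33 + 27) · 4 = £120.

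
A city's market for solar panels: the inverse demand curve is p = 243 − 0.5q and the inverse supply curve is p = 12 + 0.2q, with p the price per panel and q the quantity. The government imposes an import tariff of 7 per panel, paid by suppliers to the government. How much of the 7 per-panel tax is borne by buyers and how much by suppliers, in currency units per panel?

Buyers bear 5 per panel; suppliers bear 2 per panel.

Rewrite in direct form: qd = 486 − 2p and qs = 5p − 60.
Before the tax: set 486 − 2p = 5p − 60 → p* = 78, q* = 330.
With the tax collected from suppliers, supply shifts: qs = 5(p − 7) − 60.
Solving gives q = 320 with buyers paying 83 and suppliers receiving 76 (the 7 wedge).
Burden on buyers: 5; on suppliers: 2. (They sum to 7.)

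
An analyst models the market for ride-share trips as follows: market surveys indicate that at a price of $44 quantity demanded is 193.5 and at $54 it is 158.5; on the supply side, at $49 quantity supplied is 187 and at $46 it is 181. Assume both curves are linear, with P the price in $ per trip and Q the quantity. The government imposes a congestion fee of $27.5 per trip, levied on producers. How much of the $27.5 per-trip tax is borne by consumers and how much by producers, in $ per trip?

Consumers bear $10 per trip; producers bear $17.5 per trip.

Demand slope: (158.5 − 193.5)/(54 − 44) = -3.5, so Qd = 347.5 − 3.5P.
Supply slope: (181 − 187)/(46 − 49) = 2, so Qs = 2P + 89.
Without the tax, 347.5 − 3.5P = 2P + 89 gives 5.5P = 258.5, so P* = $47 and Q* = 183.
With the tax collected from producers, supply shifts: Qs = 2(P − 27.5) + 89.
New equilibrium: consumers pay $57, producers receive $29.5, Q = 148. (Wedge: Pb − Ps = 27.5.)
Burden on consumers: $10; on producers: $17.5. (They sum to $27.5.)
The less price-elastic side of the market bears the larger share of a per-unit tax.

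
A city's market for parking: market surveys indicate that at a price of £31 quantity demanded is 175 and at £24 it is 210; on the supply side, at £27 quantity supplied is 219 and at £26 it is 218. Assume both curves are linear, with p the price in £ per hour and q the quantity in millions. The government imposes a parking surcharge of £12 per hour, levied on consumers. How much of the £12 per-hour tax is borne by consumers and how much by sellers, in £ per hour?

Consumers bear £2 per hour; sellers bear £10 per hour.

Demand slope: (210 − 175)/(24 − 31) = -5, so qd = 330 − 5p.
Supply slope: (218 − 219)/(26 − 27) = 1, so qs = p + 192.
Without the tax, 330 − 5p = p + 192 gives 6p = 138, so p* = £23 and q* = 215.
With the tax collected from consumers, demand (in seller-price terms) shifts: qd = 330 − 5(p + 12).
New equilibrium: consumers pay £25, sellers receive £13, q = 205. (Wedge: pb − ps = 12.)
Burden on consumers: £2; on sellers: £10. (They sum to £12.)
The less price-elastic side of the market bears the larger share of a per-unit tax.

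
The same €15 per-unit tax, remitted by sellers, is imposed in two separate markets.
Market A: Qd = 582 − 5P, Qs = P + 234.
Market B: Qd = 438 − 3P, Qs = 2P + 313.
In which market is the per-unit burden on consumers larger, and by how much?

Market B, by €3.5.

Market A: pre-tax P* = €58, Q* = 292; post-tax Q = 279.5; per-unit burden on consumers = €2.5.
Market B: pre-tax P* = €25, Q* = 363; post-tax Q = 345; per-unit burden on consumers = €6.
Difference: €2.5 vs €6 → market B is larger by €3.5.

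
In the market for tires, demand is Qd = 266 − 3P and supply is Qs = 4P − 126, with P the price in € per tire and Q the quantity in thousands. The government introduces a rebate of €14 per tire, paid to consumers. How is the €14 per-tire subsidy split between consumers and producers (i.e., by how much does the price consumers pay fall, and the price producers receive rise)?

Consumers gain €8 per tire; producers gain €6 per tire.

Without the subsidy, 266 − 3P = 4P − 126 gives 7P = 392, so P* = €56 and Q* = 98.
With a per-unit subsidy paid to consumers, each effectively pays P − 14, so demand becomes Qd = 266 − 3(P − 14).
New equilibrium: consumers pay €48, producers receive €62, Q = 122. (Wedge: Pb − Ps = −14.)
Gain to consumers: €8; to producers: €6. (They sum to €14.)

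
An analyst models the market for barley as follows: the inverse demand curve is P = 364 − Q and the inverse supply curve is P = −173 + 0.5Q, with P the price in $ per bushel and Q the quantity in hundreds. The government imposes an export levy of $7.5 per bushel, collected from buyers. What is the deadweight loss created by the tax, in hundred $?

Inverting to Q(P) form: Qd = 364 − P; Qs = 2P + 346.
Without the tax, 364 − P = 2P + 346 gives 3P = 18, so P* = $6 and Q* = 358.
With the tax collected from buyers, demand (in seller-price terms) shifts: Qd = 364 − (P + 7.5).
New equilibrium: buyers pay $11, sellers receive $3.5, Q = 353. (Wedge: Pb − Ps = 7.5.)
Quantity falls by |ΔQ| = |358 − 353| = 5.
DWL = ½ · t · |ΔQ| = ½ · 7.5 · 5 = $18.75.

Deadweight loss = $18.75 hundred.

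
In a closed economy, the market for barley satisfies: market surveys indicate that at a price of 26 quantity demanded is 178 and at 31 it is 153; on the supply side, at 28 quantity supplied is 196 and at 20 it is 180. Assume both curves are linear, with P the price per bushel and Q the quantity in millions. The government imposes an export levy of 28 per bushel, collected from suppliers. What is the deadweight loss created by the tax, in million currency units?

Demand slope: (153 − 178)/(31 − 26) = -5, so Qd = 308 − 5P.
Supply slope: (180 − 196)/(20 − 28) = 2, so Qs = 2P + 140.
Without the tax, 308 − 5P = 2P + 140 gives 7P = 168, so P* = 24 and Q* = 188.
With the tax collected from suppliers, supply shifts: Qs = 2(P − 28) + 140.
Solving gives Q = 148 with consumers paying 32 and suppliers receiving 4 (the 28 wedge).
Quantity falls by |ΔQ| = |188 − 148| = 40.
DWL = ½ · t · |ΔQ| = ½ · 28 · 40 = 560.

Deadweight loss = 560 million.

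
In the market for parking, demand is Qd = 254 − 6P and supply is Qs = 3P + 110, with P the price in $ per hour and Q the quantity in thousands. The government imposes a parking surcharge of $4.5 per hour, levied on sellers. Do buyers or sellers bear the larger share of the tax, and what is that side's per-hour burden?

Without the tax, 254 − 6P = 3P + 110 gives 9P = 144, so P* = $16 and Q* = 158.
With the tax collected from sellers, supply shifts: Qs = 3(P − 4.5) + 110.
Solving gives Q = 149 with buyers paying $17.5 and sellers receiving $13 (the $4.5 wedge).
Per-hour burden: buyers $1.5, sellers $3.
Sellers take the larger share because supply is less price-elastic here (demand slope 6 vs supply slope 3).

Sellers bear the larger share: $3 per hour.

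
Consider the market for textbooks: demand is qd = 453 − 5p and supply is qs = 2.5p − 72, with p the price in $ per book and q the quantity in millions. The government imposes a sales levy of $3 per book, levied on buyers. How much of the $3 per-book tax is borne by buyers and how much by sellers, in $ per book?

Buyers bear $1 per book; sellers bear $2 per book.

Before the tax: set 453 − 5p = 2.5p − 72 → p* = $70, q* = 103.
With the tax collected from buyers, demand (in seller-price terms) shifts: qd = 453 − 5(p + 3).
Solving gives q = 98 with buyers paying $71 and sellers receiving $68 (the $3 wedge).
Burden on buyers: $1; on sellers: $2. (They sum to $3.)
The less price-elastic side of the market bears the larger share of a per-unit tax.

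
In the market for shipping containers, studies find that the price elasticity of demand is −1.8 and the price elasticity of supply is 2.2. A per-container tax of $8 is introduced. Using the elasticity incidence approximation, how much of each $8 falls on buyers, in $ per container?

Buyers bear ≈ $4.4 per container.

Incidence ratio: buyers' share ≈ εs / (εs + |εd|) = 2.2 / (2.2 + 1.8) = 0.55.
So buyers bear ≈ 0.55 × $8 = $4.4; producers bear $3.6.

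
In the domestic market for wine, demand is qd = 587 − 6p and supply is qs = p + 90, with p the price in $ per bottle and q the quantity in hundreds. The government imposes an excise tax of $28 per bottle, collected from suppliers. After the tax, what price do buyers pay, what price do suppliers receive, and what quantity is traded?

Buyers pay $75; suppliers receive $47; quantity = 137.

Before the tax: set 587 − 6p = p + 90 → p* = $71, q* = 161.
With the tax collected from suppliers, supply shifts: qs = (p − 28) + 90.
New equilibrium: buyers pay $75, suppliers receive $47, q = 137. (Wedge: pb − ps = 28.)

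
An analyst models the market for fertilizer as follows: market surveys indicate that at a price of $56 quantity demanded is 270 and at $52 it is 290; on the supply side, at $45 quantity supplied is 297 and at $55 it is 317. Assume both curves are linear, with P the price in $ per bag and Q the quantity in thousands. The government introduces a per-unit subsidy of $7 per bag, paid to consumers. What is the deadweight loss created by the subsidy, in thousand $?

Deadweight loss = $35 thousand.

Demand slope: (290 − 270)/(52 − 56) = -5, so Qd = 550 − 5P.
Supply slope: (317 − 297)/(55 − 45) = 2, so Qs = 2P + 207.
Before the subsidy: set 550 − 5P = 2P + 207 → P* = $49, Q* = 305.
With a per-unit subsidy paid to consumers, each effectively pays P − 7, so demand becomes Qd = 550 − 5(P − 7).
New equilibrium: consumers pay $47, suppliers receive $54, Q = 315. (Wedge: Pb − Ps = −7.)
Quantity rises by |ΔQ| = |305 − 315| = 10.
DWL = ½ · t · |ΔQ| = ½ · 7 · 10 = $35.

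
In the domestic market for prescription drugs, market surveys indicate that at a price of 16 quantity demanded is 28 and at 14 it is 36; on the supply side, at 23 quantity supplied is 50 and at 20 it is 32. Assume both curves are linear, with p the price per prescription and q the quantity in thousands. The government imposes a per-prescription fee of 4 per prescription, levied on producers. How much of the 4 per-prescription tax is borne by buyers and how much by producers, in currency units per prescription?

Demand slope: (36 − 28)/(14 − 16) = -4, so qd = 92 − 4p.
Supply slope: (32 − 50)/(20 − 23) = 6, so qs = 6p − 88.
Before the tax: set 92 − 4p = 6p − 88 → p* = 18, q* = 20.
With the tax collected from producers, supply shifts: qs = 6(p − 4) − 88.
Solving gives q = 10.4 with buyers paying 20.4 and producers receiving 16.4 (the 4 wedge).
Burden on buyers: 2.4; on producers: 1.6. (They sum to 4.)

Buyers bear 2.4 per prescription; producers bear 1.6 per prescription.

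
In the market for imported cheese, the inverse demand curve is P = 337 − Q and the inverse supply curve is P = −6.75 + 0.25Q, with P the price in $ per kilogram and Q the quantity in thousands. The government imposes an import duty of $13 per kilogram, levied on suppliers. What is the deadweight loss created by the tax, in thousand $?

Deadweight loss = $67.6 thousand.

Rewrite in direct form: Qd = 337 − P and Qs = 4P + 27.
Without the tax, 337 − P = 4P + 27 gives 5P = 310, so P* = $62 and Q* = 275.
With the tax collected from suppliers, supply shifts: Qs = 4(P − 13) + 27.
New equilibrium: consumers pay $72.4, suppliers receive $59.4, Q = 264.6. (Wedge: Pb − Ps = 13.)
Quantity falls by |ΔQ| = |275 − 264.6| = 10.4.
DWL = ½ · t · |ΔQ| = ½ · 13 · 10.4 = $67.6.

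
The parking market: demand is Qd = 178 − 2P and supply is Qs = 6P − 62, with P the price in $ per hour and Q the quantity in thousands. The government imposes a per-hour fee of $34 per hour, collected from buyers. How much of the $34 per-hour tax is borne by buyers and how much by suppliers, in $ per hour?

Buyers bear $25.5 per hour; suppliers bear $8.5 per hour.

Before the tax: set 178 − 2P = 6P − 62 → P* = $30, Q* = 118.
With the tax collected from buyers, demand (in seller-price terms) shifts: Qd = 178 − 2(P + 34).
Solving gives Q = 67 with buyers paying $55.5 and suppliers receiving $21.5 (the $34 wedge).
Burden on buyers: $25.5; on suppliers: $8.5. (They sum to $34.)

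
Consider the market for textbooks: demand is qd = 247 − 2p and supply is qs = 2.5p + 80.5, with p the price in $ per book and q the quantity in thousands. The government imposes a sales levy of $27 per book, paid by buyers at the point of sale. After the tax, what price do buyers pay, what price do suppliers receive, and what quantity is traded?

Without the tax, 247 − 2p = 2.5p + 80.5 gives 4.5p = 166.5, so p* = $37 and q* = 173.
With the tax collected from buyers, demand (in seller-price terms) shifts: qd = 247 − 2(p + 27).
Solving gives q = 143 with buyers paying $52 and suppliers receiving $25 (the $27 wedge).

Buyers pay $52; suppliers receive $25; quantity = 143.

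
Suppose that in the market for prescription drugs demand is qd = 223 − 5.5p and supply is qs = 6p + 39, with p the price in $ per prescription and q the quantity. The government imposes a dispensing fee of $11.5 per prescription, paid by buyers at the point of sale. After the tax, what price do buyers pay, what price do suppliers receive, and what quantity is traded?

Buyers pay $22; suppliers receive $10.5; quantity = 102.

Without the tax, 223 − 5.5p = 6p + 39 gives 11.5p = 184, so p* = $16 and q* = 135.
With the tax collected from buyers, demand (in seller-price terms) shifts: qd = 223 − 5.5(p + 11.5).
New equilibrium: buyers pay $22, suppliers receive $10.5, q = 102. (Wedge: pb − ps = 11.5.)
The less price-elastic side of the market bears the larger share of a per-unit tax.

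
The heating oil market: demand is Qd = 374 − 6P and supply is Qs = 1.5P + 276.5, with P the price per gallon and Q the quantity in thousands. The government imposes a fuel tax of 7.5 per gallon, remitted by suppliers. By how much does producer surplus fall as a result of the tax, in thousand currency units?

Without the tax, 374 − 6P = 1.5P + 276.5 gives 7.5P = 97.5, so P* = 13 and Q* = 296.
With the tax collected from suppliers, supply shifts: Qs = 1.5(P − 7.5) + 276.5.
Solving gives Q = 287 with consumers paying 14.5 and suppliers receiving 7 (the 7.5 wedge).
ΔPS is the trapezoid between Q = 287 and Q = 296 of height 6: ½ · (296 + 287) · 6 = 1749.

Producer surplus falls by 1749 thousand.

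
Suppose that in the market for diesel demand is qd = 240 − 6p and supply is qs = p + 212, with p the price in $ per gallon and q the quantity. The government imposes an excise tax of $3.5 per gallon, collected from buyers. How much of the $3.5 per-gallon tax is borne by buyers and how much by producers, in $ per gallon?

Buyers bear $0.5 per gallon; producers bear $3 per gallon.

Without the tax, 240 − 6p = p + 212 gives 7p = 28, so p* = $4 and q* = 216.
With the tax collected from buyers, demand (in seller-price terms) shifts: qd = 240 − 6(p + 3.5).
Solving gives q = 213 with buyers paying $4.5 and producers receiving $1 (the $3.5 wedge).
Burden on buyers: $0.5; on producers: $3. (They sum to $3.5.)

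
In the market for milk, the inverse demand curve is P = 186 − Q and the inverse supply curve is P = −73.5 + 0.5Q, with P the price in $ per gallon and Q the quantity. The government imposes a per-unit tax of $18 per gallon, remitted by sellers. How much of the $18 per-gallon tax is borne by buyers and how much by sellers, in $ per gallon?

Buyers bear $12 per gallon; sellers bear $6 per gallon.

Inverting to Q(P) form: Qd = 186 − P; Qs = 2P + 147.
Without the tax, 186 − P = 2P + 147 gives 3P = 39, so P* = $13 and Q* = 173.
With the tax collected from sellers, supply shifts: Qs = 2(P − 18) + 147.
Solving gives Q = 161 with buyers paying $25 and sellers receiving $7 (the $18 wedge).
Burden on buyers: $12; on sellers: $6. (They sum to $18.)
The less price-elastic side of the market bears the larger share of a per-unit tax.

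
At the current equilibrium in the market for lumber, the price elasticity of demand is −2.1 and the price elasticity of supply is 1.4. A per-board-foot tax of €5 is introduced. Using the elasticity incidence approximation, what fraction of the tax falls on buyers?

Incidence ratio: buyers' share ≈ εs / (εs + |εd|) = 1.4 / (1.4 + 2.1) = 0.4.
Supply is the less elastic side, so buyers bear the smaller share.

Buyers' share ≈ 0.4.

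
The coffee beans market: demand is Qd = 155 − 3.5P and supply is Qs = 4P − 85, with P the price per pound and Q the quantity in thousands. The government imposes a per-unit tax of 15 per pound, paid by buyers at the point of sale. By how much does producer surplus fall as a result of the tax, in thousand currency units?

Before the tax: set 155 − 3.5P = 4P − 85 → P* = 32, Q* = 43.
With the tax collected from buyers, demand (in seller-price terms) shifts: Qd = 155 − 3.5(P + 15).
New equilibrium: buyers pay 40, suppliers receive 25, Q = 15. (Wedge: Pb − Ps = 15.)
ΔPS is the trapezoid between Q = 15 and Q = 43 of height 7: ½ · (43 + 15) · 7 = 203.

Producer surplus falls by 203 thousand.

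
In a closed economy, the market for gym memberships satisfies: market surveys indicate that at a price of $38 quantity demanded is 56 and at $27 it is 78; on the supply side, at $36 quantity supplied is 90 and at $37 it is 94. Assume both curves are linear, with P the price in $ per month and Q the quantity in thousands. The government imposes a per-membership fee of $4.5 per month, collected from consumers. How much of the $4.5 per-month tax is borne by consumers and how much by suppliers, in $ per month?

Consumers bear $3 per month; suppliers bear $1.5 per month.

Demand slope: (78 − 56)/(27 − 38) = -2, so Qd = 132 − 2P.
Supply slope: (94 − 90)/(37 − 36) = 4, so Qs = 4P − 54.
Without the tax, 132 − 2P = 4P − 54 gives 6P = 186, so P* = $31 and Q* = 70.
With the tax collected from consumers, demand (in seller-price terms) shifts: Qd = 132 − 2(P + 4.5).
New equilibrium: consumers pay $34, suppliers receive $29.5, Q = 64. (Wedge: Pb − Ps = 4.5.)
Burden on consumers: $3; on suppliers: $1.5. (They sum to $4.5.)
The less price-elastic side of the market bears the larger share of a per-unit tax.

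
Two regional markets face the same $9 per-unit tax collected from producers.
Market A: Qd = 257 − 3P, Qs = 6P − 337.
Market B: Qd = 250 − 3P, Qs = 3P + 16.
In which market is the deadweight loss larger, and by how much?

Market A, by $20.25.

Market A: pre-tax P* = $66, Q* = 59; post-tax Q = 41; deadweight loss = $81.
Market B: pre-tax P* = $39, Q* = 133; post-tax Q = 119.5; deadweight loss = $60.75.
Difference: $81 vs $60.75 → market A is larger by $20.25.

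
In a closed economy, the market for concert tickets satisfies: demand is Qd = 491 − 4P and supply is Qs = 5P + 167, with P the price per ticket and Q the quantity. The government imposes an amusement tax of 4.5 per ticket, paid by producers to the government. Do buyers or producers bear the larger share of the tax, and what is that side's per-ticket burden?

Buyers bear the larger share: 2.5 per ticket.

Without the tax, 491 − 4P = 5P + 167 gives 9P = 324, so P* = 36 and Q* = 347.
With the tax collected from producers, supply shifts: Qs = 5(P − 4.5) + 167.
New equilibrium: buyers pay 38.5, producers receive 34, Q = 337. (Wedge: Pb − Ps = 4.5.)
Per-ticket burden: buyers 2.5, producers 2.
Buyers take the larger share because demand is less price-elastic here (demand slope 4 vs supply slope 5).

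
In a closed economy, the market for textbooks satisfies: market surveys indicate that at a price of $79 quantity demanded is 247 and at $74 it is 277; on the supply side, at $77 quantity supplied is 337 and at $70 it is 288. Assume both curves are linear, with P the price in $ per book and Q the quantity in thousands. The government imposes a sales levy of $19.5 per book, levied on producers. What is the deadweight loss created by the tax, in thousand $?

Deadweight loss = $614.25 thousand.

Demand slope: (277 − 247)/(74 − 79) = -6, so Qd = 721 − 6P.
Supply slope: (288 − 337)/(70 − 77) = 7, so Qs = 7P − 202.
Without the tax, 721 − 6P = 7P − 202 gives 13P = 923, so P* = $71 and Q* = 295.
With the tax collected from producers, supply shifts: Qs = 7(P − 19.5) − 202.
New equilibrium: consumers pay $81.5, producers receive $62, Q = 232. (Wedge: Pb − Ps = 19.5.)
Quantity falls by |ΔQ| = |295 − 232| = 63.
DWL = ½ · t · |ΔQ| = ½ · 19.5 · 63 = $614.25.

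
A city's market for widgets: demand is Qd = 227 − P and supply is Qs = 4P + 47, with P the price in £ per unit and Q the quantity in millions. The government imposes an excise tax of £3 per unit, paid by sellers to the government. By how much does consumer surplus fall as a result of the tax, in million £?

Consumer surplus falls by £455.52 million.

Without the tax, 227 − P = 4P + 47 gives 5P = 180, so P* = £36 and Q* = 191.
With the tax collected from sellers, supply shifts: Qs = 4(P − 3) + 47.
Solving gives Q = 188.6 with buyers paying £38.4 and sellers receiving £35.4 (the £3 wedge).
ΔCS is the trapezoid between Q = 188.6 and Q = 191 of height £2.4: ½ · (191 + 188.6) · 2.4 = £455.52.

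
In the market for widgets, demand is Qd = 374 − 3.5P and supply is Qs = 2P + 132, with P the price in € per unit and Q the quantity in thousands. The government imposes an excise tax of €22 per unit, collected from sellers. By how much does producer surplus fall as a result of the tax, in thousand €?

Without the tax, 374 − 3.5P = 2P + 132 gives 5.5P = 242, so P* = €44 and Q* = 220.
With the tax collected from sellers, supply shifts: Qs = 2(P − 22) + 132.
New equilibrium: consumers pay €52, sellers receive €30, Q = 192. (Wedge: Pb − Ps = 22.)
ΔPS is the trapezoid between Q = 192 and Q = 220 of height €14: ½ · (220 + 192) · 14 = €2884.

Producer surplus falls by €2884 thousand.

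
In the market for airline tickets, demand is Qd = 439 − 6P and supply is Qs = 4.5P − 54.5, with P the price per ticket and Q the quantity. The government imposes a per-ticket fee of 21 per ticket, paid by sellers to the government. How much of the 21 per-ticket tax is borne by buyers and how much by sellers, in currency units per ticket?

Without the tax, 439 − 6P = 4.5P − 54.5 gives 10.5P = 493.5, so P* = 47 and Q* = 157.
With the tax collected from sellers, supply shifts: Qs = 4.5(P − 21) − 54.5.
New equilibrium: buyers pay 56, sellers receive 35, Q = 103. (Wedge: Pb − Ps = 21.)
Burden on buyers: 9; on sellers: 12. (They sum to 21.)

Buyers bear 9 per ticket; sellers bear 12 per ticket.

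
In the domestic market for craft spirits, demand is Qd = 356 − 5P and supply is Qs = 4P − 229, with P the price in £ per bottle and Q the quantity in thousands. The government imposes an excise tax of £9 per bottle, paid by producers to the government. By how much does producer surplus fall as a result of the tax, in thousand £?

Without the tax, 356 − 5P = 4P − 229 gives 9P = 585, so P* = £65 and Q* = 31.
With the tax collected from producers, supply shifts: Qs = 4(P − 9) − 229.
New equilibrium: consumers pay £69, producers receive £60, Q = 11. (Wedge: Pb − Ps = 9.)
ΔPS is the trapezoid between Q = 11 and Q = 31 of height £5: ½ · (31 + 11) · 5 = £105.

Producer surplus falls by £105 thousand.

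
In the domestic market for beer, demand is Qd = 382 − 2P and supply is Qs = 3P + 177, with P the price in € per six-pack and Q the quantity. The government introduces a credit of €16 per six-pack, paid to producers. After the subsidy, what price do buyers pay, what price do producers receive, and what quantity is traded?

Buyers pay €31.4; producers receive €47.4; quantity = 319.2.

Before the subsidy: set 382 − 2P = 3P + 177 → P* = €41, Q* = 300.
With a per-unit subsidy paid to producers, each receives P + 16 per unit sold, so supply becomes Qs = 3(P + 16) + 177.
New equilibrium: buyers pay €31.4, producers receive €47.4, Q = 319.2. (Wedge: Pb − Ps = −16.)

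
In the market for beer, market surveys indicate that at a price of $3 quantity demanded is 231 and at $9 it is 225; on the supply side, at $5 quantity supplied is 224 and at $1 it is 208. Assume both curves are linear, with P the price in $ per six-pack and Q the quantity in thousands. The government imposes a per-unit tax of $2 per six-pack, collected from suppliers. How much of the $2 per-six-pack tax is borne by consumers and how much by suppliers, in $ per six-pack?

Demand slope: (225 − 231)/(9 − 3) = -1, so Qd = 234 − P.
Supply slope: (208 − 224)/(1 − 5) = 4, so Qs = 4P + 204.
Without the tax, 234 − P = 4P + 204 gives 5P = 30, so P* = $6 and Q* = 228.
With the tax collected from suppliers, supply shifts: Qs = 4(P − 2) + 204.
New equilibrium: consumers pay $7.6, suppliers receive $5.6, Q = 226.4. (Wedge: Pb − Ps = 2.)
Burden on consumers: $1.6; on suppliers: $0.4. (They sum to $2.)

Consumers bear $1.6 per six-pack; suppliers bear $0.4 per six-pack.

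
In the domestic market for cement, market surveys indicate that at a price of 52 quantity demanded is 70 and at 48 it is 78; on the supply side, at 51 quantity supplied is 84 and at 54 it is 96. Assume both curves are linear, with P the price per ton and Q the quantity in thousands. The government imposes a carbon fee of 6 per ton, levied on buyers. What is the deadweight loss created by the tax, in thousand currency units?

Deadweight loss = 24 thousand.

Demand slope: (78 − 70)/(48 − 52) = -2, so Qd = 174 − 2P.
Supply slope: (96 − 84)/(54 − 51) = 4, so Qs = 4P − 120.
Without the tax, 174 − 2P = 4P − 120 gives 6P = 294, so P* = 49 and Q* = 76.
With the tax collected from buyers, demand (in seller-price terms) shifts: Qd = 174 − 2(P + 6).
New equilibrium: buyers pay 53, producers receive 47, Q = 68. (Wedge: Pb − Ps = 6.)
Quantity falls by |ΔQ| = |76 − 68| = 8.
DWL = ½ · t · |ΔQ| = ½ · 6 · 8 = 24.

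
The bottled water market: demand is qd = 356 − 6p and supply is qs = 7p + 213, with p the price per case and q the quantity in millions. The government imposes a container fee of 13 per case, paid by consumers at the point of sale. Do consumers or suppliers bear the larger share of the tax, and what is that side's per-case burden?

Before the tax: set 356 − 6p = 7p + 213 → p* = 11, q* = 290.
With the tax collected from consumers, demand (in seller-price terms) shifts: qd = 356 − 6(p + 13).
Solving gives q = 248 with consumers paying 18 and suppliers receiving 5 (the 13 wedge).
Per-case burden: consumers 7, suppliers 6.
Consumers take the larger share because demand is less price-elastic here (demand slope 6 vs supply slope 7).
The less price-elastic side of the market bears the larger share of a per-unit tax.

Consumers bear the larger share: 7 per case.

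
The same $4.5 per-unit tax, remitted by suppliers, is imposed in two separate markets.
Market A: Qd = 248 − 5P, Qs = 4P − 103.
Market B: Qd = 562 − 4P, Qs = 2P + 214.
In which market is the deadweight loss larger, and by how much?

Market A: pre-tax P* = $39, Q* = 53; post-tax Q = 43; deadweight loss = $22.5.
Market B: pre-tax P* = $58, Q* = 330; post-tax Q = 324; deadweight loss = $13.5.
Difference: $22.5 vs $13.5 → market A is larger by $9.

Market A, by $9.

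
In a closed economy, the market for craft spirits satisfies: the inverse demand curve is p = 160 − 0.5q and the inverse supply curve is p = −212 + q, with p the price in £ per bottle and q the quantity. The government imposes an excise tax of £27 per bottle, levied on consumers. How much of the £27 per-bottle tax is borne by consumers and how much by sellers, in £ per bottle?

Consumers bear £9 per bottle; sellers bear £18 per bottle.

Rewrite in direct form: qd = 320 − 2p and qs = p + 212.
Without the tax, 320 − 2p = p + 212 gives 3p = 108, so p* = £36 and q* = 248.
With the tax collected from consumers, demand (in seller-price terms) shifts: qd = 320 − 2(p + 27).
New equilibrium: consumers pay £45, sellers receive £18, q = 230. (Wedge: pb − ps = 27.)
Burden on consumers: £9; on sellers: £18. (They sum to £27.)
The less price-elastic side of the market bears the larger share of a per-unit tax.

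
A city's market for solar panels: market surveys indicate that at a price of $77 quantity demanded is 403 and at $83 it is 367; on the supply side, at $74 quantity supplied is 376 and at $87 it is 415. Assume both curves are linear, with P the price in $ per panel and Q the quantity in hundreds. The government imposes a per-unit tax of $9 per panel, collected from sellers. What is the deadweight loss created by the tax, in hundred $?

Demand slope: (367 − 403)/(83 − 77) = -6, so Qd = 865 − 6P.
Supply slope: (415 − 376)/(87 − 74) = 3, so Qs = 3P + 154.
Without the tax, 865 − 6P = 3P + 154 gives 9P = 711, so P* = $79 and Q* = 391.
With the tax collected from sellers, supply shifts: Qs = 3(P − 9) + 154.
New equilibrium: buyers pay $82, sellers receive $73, Q = 373. (Wedge: Pb − Ps = 9.)
Quantity falls by |ΔQ| = |391 − 373| = 18.
DWL = ½ · t · |ΔQ| = ½ · 9 · 18 = $81.

Deadweight loss = $81 hundred.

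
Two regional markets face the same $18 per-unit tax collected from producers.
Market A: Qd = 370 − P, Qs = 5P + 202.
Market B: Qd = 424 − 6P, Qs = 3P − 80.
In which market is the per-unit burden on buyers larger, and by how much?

Market A, by $9.

Market A: pre-tax P* = $28, Q* = 342; post-tax Q = 327; per-unit burden on buyers = $15.
Market B: pre-tax P* = $56, Q* = 88; post-tax Q = 52; per-unit burden on buyers = $6.
Difference: $15 vs $6 → market A is larger by $9.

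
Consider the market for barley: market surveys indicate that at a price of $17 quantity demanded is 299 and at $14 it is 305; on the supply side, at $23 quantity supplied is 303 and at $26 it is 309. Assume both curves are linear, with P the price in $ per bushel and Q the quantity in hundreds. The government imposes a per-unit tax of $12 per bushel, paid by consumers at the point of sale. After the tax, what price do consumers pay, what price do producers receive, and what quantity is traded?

Demand slope: (305 − 299)/(14 − 17) = -2, so Qd = 333 − 2P.
Supply slope: (309 − 303)/(26 − 23) = 2, so Qs = 2P + 257.
Before the tax: set 333 − 2P = 2P + 257 → P* = $19, Q* = 295.
With the tax collected from consumers, demand (in seller-price terms) shifts: Qd = 333 − 2(P + 12).
New equilibrium: consumers pay $25, producers receive $13, Q = 283. (Wedge: Pb − Ps = 12.)
The less price-elastic side of the market bears the larger share of a per-unit tax.

Consumers pay $25; producers receive $13; quantity = 283.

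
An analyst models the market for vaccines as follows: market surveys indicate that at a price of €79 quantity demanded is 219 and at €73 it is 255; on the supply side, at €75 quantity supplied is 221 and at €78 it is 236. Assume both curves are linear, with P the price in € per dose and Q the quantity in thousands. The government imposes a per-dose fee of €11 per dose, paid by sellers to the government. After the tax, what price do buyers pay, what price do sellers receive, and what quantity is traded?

Demand slope: (255 − 219)/(73 − 79) = -6, so Qd = 693 − 6P.
Supply slope: (236 − 221)/(78 − 75) = 5, so Qs = 5P − 154.
Without the tax, 693 − 6P = 5P − 154 gives 11P = 847, so P* = €77 and Q* = 231.
With the tax collected from sellers, supply shifts: Qs = 5(P − 11) − 154.
New equilibrium: buyers pay €82, sellers receive €71, Q = 201. (Wedge: Pb − Ps = 11.)

Buyers pay €82; sellers receive €71; quantity = 201.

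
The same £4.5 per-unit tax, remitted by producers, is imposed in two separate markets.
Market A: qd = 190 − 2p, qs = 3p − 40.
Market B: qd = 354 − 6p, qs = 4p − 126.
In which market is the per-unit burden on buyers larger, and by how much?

Market A: pre-tax p* = £46, q* = 98; post-tax q = 92.6; per-unit burden on buyers = £2.7.
Market B: pre-tax p* = £48, q* = 66; post-tax q = 55.2; per-unit burden on buyers = £1.8.
Difference: £2.7 vs £1.8 → market A is larger by £0.9.

Market A, by £0.9.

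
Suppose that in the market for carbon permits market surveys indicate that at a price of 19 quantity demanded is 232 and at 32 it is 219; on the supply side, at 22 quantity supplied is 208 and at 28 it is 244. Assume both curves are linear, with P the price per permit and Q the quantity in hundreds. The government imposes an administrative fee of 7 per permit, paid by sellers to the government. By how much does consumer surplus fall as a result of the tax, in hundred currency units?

Demand slope: (219 − 232)/(32 − 19) = -1, so Qd = 251 − P.
Supply slope: (244 − 208)/(28 − 22) = 6, so Qs = 6P + 76.
Without the tax, 251 − P = 6P + 76 gives 7P = 175, so P* = 25 and Q* = 226.
With the tax collected from sellers, supply shifts: Qs = 6(P − 7) + 76.
New equilibrium: consumers pay 31, sellers receive 24, Q = 220. (Wedge: Pb − Ps = 7.)
ΔCS is the trapezoid between Q = 220 and Q = 226 of height 6: ½ · (226 + 220) · 6 = 1338.

Consumer surplus falls by 1338 hundred.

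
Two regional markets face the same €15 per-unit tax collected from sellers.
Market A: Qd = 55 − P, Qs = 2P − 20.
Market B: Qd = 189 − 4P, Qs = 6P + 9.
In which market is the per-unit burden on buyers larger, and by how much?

Market A, by €1.

Market A: pre-tax P* = €25, Q* = 30; post-tax Q = 20; per-unit burden on buyers = €10.
Market B: pre-tax P* = €18, Q* = 117; post-tax Q = 81; per-unit burden on buyers = €9.
Difference: €10 vs €9 → market A is larger by €1.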